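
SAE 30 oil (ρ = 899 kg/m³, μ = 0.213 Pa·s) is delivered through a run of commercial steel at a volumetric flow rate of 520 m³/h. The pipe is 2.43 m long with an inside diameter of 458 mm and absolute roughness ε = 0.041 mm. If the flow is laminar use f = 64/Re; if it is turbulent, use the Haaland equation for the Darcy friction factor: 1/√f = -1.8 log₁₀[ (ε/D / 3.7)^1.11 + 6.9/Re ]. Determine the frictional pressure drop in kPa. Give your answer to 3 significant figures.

Q = 520 m³/h = 520/3600 = 0.1444 m³/s.
Cross-sectional area A = πD²/4 = π(0.458)²/4 = 0.1647 m²; mean velocity V = Q/A = 0.1444/0.1647 = 0.8768 m/s.
Reynolds number Re = ρVD/μ = 899 · 0.8768 · 0.458 / 0.213 = 1695.
Re < 2300 → laminar flow, so f = 64/Re = 64/1695 = 0.03776 (the turbulent correlation is not needed).
Darcy-Weisbach: ΔP = f(L/D)(ρV²/2) = 0.03776·(2.43/0.458)·(899·0.8768²/2) = 0.03776·5.306·345.5 = 69.23 Pa.
ΔP = 69.23 Pa = 0.0692 kPa.

ΔP ≈ 0.0692 kPa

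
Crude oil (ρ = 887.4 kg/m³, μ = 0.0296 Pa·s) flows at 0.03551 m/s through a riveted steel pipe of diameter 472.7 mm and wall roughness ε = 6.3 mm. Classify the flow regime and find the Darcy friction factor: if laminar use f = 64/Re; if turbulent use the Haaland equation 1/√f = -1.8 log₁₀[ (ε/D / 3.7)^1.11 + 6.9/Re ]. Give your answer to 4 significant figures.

f ≈ 0.1272

Re = ρVD/μ = 887.4·0.03551·0.4727/0.0296 = 503.2.
Re < 2300 → laminar, so f = 64/Re = 0.1272 (roughness is irrelevant in laminar flow).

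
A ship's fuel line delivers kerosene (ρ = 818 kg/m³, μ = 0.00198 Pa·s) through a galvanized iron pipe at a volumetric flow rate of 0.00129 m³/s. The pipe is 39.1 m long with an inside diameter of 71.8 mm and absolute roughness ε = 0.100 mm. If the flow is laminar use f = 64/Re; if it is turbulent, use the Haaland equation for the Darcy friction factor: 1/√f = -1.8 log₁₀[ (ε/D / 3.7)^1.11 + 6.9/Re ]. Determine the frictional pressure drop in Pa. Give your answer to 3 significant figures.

ΔP ≈ 749 Pa

Cross-sectional area A = πD²/4 = π(0.0718)²/4 = 0.004049 m²; mean velocity V = Q/A = 0.00129/0.004049 = 0.3186 m/s.
Reynolds number Re = ρVD/μ = 818 · 0.3186 · 0.0718 / 0.00198 = 9451.
Re > 4000 → turbulent. Relative roughness ε/D = 0.0001/0.0718 = 0.00139. Haaland: 1/√f = -1.8 log₁₀[(0.00139/3.7)^1.11 + 6.9/9451] = -1.8 log₁₀[0.000158 + 0.00073] = 5.493, so f = 0.03315.
Darcy-Weisbach: ΔP = f(L/D)(ρV²/2) = 0.03315·(39.1/0.0718)·(818·0.3186²/2) = 0.03315·544.6·41.52 = 749.4 Pa.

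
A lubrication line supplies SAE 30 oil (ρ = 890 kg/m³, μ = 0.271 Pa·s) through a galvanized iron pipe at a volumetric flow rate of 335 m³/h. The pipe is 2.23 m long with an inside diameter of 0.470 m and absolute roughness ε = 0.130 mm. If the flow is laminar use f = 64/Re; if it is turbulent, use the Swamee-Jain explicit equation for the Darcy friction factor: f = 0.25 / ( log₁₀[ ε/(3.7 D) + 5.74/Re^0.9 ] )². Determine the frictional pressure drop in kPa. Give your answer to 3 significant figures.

ΔP ≈ 0.0470 kPa

Q = 335 m³/h = 335/3600 = 0.09306 m³/s.
Cross-sectional area A = πD²/4 = π(0.47)²/4 = 0.1735 m²; mean velocity V = Q/A = 0.09306/0.1735 = 0.5364 m/s.
Reynolds number Re = ρVD/μ = 890 · 0.5364 · 0.47 / 0.271 = 827.9.
Re < 2300 → laminar flow, so f = 64/Re = 64/827.9 = 0.0773 (the turbulent correlation is not needed).
Darcy-Weisbach: ΔP = f(L/D)(ρV²/2) = 0.0773·(2.23/0.47)·(890·0.5364²/2) = 0.0773·4.745·128 = 46.96 Pa.
ΔP = 46.96 Pa = 0.0470 kPa.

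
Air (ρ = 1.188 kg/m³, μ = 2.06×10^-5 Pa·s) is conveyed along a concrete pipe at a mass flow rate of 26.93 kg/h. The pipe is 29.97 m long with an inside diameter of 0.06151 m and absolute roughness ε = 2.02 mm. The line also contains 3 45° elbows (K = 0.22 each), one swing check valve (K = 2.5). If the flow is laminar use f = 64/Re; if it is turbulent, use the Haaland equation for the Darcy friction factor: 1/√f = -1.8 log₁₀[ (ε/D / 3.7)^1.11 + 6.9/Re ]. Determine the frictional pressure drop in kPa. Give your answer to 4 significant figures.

ΔP ≈ 0.09071 kPa

ṁ = 26.93 kg/h = 26.93/3600 = 0.007481 kg/s.
A = πD²/4 = π(0.06151)²/4 = 0.002972 m²; mean velocity V = ṁ/(ρA) = 0.007481/(1.188 · 0.002972) = 2.119 m/s.
Reynolds number Re = ρVD/μ = 1.188 · 2.119 · 0.06151 / 2.06e-05 = 7517.
Re > 4000 → turbulent. Relative roughness ε/D = 0.00202/0.06151 = 0.0328. Haaland: 1/√f = -1.8 log₁₀[(0.0328/3.7)^1.11 + 6.9/7517] = -1.8 log₁₀[0.00528 + 0.000918] = 3.974, so f = 0.06332.
Total minor-loss coefficient ΣK = 3·0.22 + 1·2.5 = 3.16.
ΔP = [f·L/D + ΣK]·(ρV²/2) = [0.06332·29.97/0.06151 + 3.16]·(1.188·2.119²/2) = [30.85 + 3.16]·2.667 = 90.71 Pa.
ΔP = 90.71 Pa = 0.09071 kPa.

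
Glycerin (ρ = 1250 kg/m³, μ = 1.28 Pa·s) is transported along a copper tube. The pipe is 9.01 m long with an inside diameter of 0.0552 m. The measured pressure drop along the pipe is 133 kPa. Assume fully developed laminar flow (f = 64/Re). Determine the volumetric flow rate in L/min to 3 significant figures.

For laminar flow, f = 64/Re with Re = ρVD/μ, so Darcy-Weisbach reduces to ΔP = 32μLV/D². Solving for V: V = ΔP·D²/(32μL) = 1.33e+05·(0.0552)²/(32·1.28·9.01) = 1.098 m/s.
Check: Re = ρVD/μ = 1250·1.098·0.0552/1.28 = 59.19 < 2300, so the laminar assumption holds.
Q = V·A = 1.098·(π/4·0.0552²) = 0.002628 m³/s = 158 L/min.

Q ≈ 158 L/min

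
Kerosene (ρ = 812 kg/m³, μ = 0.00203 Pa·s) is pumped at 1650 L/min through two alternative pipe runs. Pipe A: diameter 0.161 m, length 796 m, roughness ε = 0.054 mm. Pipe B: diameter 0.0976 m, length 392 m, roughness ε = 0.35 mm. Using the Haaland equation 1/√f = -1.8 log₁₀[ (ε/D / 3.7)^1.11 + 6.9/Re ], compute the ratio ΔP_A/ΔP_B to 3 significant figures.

Pipe A: V = Q/A = 0.0275/0.02036 = 1.351 m/s; Re = 8.699e+04; ε/D = 0.000335; Haaland → f = 0.01977; ΔP_A = f(L/D)(ρV²/2) = 7.241e+04 Pa.
Pipe B: V = Q/A = 0.0275/0.007482 = 3.676 m/s; Re = 1.435e+05; ε/D = 0.00359; Haaland → f = 0.02832; ΔP_B = f(L/D)(ρV²/2) = 6.24e+05 Pa.
ΔP_A/ΔP_B = 7.241e+04/6.24e+05 = 0.116.

ΔP_A/ΔP_B ≈ 0.116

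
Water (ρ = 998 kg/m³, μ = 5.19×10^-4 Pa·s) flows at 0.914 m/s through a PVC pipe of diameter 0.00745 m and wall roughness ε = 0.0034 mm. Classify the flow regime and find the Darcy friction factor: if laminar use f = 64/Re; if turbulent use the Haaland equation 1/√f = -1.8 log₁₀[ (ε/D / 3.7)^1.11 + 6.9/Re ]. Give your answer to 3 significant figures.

Re = ρVD/μ = 998·0.914·0.00745/0.000519 = 1.309e+04.
Re > 4000 → turbulent. ε/D = 3.4e-06/0.00745 = 0.000456; Haaland: 1/√f = -1.8 log₁₀[4.58e-05 + 0.000527] = 5.836, so f = 0.02936.

f ≈ 0.0294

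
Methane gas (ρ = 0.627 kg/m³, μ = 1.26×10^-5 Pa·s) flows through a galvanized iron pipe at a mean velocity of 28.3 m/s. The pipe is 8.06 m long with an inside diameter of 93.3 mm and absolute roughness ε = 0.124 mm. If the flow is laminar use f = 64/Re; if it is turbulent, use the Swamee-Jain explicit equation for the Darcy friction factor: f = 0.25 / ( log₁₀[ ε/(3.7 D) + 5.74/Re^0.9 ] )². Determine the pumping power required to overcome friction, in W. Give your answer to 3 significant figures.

Reynolds number Re = ρVD/μ = 0.627 · 28.3 · 0.0933 / 1.26e-05 = 1.314e+05.
Re > 4000 → turbulent. Relative roughness ε/D = 0.000124/0.0933 = 0.00133. Swamee-Jain: f = 0.25/(log₁₀[0.00133/3.7 + 5.74/1.314e+05^0.9])² = 0.25/(log₁₀[0.000359 + 0.000142])² = 0.25/(-3.3)² = 0.02296.
Darcy-Weisbach: ΔP = f(L/D)(ρV²/2) = 0.02296·(8.06/0.0933)·(0.627·28.3²/2) = 0.02296·86.39·251.1 = 497.9 Pa.
Q = V·A = 28.3·0.006837 = 0.1935 m³/s.
Pumping power P = QΔP = 0.1935·497.9 = 96.34 W = 96.3 W.

P ≈ 96.3 W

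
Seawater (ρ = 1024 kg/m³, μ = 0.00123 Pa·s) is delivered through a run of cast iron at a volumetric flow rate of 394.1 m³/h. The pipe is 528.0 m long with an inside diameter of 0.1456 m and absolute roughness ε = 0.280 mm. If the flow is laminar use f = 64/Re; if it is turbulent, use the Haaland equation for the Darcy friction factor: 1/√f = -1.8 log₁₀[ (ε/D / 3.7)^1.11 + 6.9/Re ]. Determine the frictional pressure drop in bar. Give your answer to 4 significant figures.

ΔP ≈ 18.81 bar

Q = 394.1 m³/h = 394.1/3600 = 0.1095 m³/s.
Cross-sectional area A = πD²/4 = π(0.1456)²/4 = 0.01665 m²; mean velocity V = Q/A = 0.1095/0.01665 = 6.575 m/s.
Reynolds number Re = ρVD/μ = 1024 · 6.575 · 0.1456 / 0.00123 = 7.97e+05.
Re > 4000 → turbulent. Relative roughness ε/D = 0.00028/0.1456 = 0.00192. Haaland: 1/√f = -1.8 log₁₀[(0.00192/3.7)^1.11 + 6.9/7.97e+05] = -1.8 log₁₀[0.000226 + 8.66e-06] = 6.532, so f = 0.02343.
Darcy-Weisbach: ΔP = f(L/D)(ρV²/2) = 0.02343·(528/0.1456)·(1024·6.575²/2) = 0.02343·3626·2.213e+04 = 1.881e+06 Pa.
ΔP = 1.881e+06 Pa = 18.81 bar.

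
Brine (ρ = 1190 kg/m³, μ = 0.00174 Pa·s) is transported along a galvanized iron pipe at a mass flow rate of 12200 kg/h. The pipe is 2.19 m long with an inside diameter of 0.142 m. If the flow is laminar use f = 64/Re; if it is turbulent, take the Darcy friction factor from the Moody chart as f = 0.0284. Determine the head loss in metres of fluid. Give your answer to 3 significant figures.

h_f ≈ 7.22×10^-4 m

ṁ = 12200 kg/h = 12200/3600 = 3.389 kg/s.
A = πD²/4 = π(0.142)²/4 = 0.01584 m²; mean velocity V = ṁ/(ρA) = 3.389/(1190 · 0.01584) = 0.1798 m/s.
Reynolds number Re = ρVD/μ = 1190 · 0.1798 · 0.142 / 0.00174 = 1.746e+04.
Re > 4000 → turbulent; use the Moody-chart value f = 0.0284.
Darcy-Weisbach: ΔP = f(L/D)(ρV²/2) = 0.0284·(2.19/0.142)·(1190·0.1798²/2) = 0.0284·15.42·19.24 = 8.427 Pa.
Head loss h_f = ΔP/(ρg) = 8.427/(1190·9.81) = 7.22×10^-4 m.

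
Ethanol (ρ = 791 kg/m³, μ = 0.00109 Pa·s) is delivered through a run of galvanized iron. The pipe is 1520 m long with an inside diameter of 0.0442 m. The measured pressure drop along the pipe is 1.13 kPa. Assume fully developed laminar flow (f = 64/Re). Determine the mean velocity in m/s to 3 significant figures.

V ≈ 0.0416 m/s

For laminar flow, f = 64/Re with Re = ρVD/μ, so Darcy-Weisbach reduces to ΔP = 32μLV/D². Solving for V: V = ΔP·D²/(32μL) = 1130·(0.0442)²/(32·0.00109·1520) = 0.04164 m/s.
Check: Re = ρVD/μ = 791·0.04164·0.0442/0.00109 = 1336 < 2300, so the laminar assumption holds.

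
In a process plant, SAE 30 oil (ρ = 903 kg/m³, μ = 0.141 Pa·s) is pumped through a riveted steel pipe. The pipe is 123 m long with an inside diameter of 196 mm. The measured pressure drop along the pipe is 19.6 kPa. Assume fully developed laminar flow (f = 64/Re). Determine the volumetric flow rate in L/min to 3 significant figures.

Q ≈ 2460 L/min

For laminar flow, f = 64/Re with Re = ρVD/μ, so Darcy-Weisbach reduces to ΔP = 32μLV/D². Solving for V: V = ΔP·D²/(32μL) = 1.96e+04·(0.196)²/(32·0.141·123) = 1.357 m/s.
Check: Re = ρVD/μ = 903·1.357·0.196/0.141 = 1703 < 2300, so the laminar assumption holds.
Q = V·A = 1.357·(π/4·0.196²) = 0.04094 m³/s = 2460 L/min.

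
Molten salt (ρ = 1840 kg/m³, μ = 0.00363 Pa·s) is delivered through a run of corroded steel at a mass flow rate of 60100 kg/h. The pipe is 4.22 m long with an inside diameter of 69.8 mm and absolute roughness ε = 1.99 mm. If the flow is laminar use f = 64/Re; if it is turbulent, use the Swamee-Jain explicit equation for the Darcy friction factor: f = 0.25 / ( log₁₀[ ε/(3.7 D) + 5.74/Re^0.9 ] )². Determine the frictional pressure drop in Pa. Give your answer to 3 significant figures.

ΔP ≈ 17700 Pa

ṁ = 60100 kg/h = 60100/3600 = 16.69 kg/s.
A = πD²/4 = π(0.0698)²/4 = 0.003826 m²; mean velocity V = ṁ/(ρA) = 16.69/(1840 · 0.003826) = 2.371 m/s.
Reynolds number Re = ρVD/μ = 1840 · 2.371 · 0.0698 / 0.00363 = 8.389e+04.
Re > 4000 → turbulent. Relative roughness ε/D = 0.00199/0.0698 = 0.0285. Swamee-Jain: f = 0.25/(log₁₀[0.0285/3.7 + 5.74/8.389e+04^0.9])² = 0.25/(log₁₀[0.00771 + 0.000213])² = 0.25/(-2.101)² = 0.05661.
Darcy-Weisbach: ΔP = f(L/D)(ρV²/2) = 0.05661·(4.22/0.0698)·(1840·2.371²/2) = 0.05661·60.46·5172 = 1.77e+04 Pa.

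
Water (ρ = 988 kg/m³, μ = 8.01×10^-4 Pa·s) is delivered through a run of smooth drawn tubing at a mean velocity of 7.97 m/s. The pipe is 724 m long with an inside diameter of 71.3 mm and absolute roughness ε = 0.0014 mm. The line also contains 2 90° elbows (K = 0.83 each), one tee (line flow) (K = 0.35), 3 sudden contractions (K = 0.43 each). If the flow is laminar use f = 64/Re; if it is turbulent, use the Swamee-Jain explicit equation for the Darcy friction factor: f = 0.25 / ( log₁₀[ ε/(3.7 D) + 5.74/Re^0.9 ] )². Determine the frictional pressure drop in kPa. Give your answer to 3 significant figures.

Reynolds number Re = ρVD/μ = 988 · 7.97 · 0.0713 / 0.000801 = 7.009e+05.
Re > 4000 → turbulent. Relative roughness ε/D = 1.4e-06/0.0713 = 1.96e-05. Swamee-Jain: f = 0.25/(log₁₀[1.96e-05/3.7 + 5.74/7.009e+05^0.9])² = 0.25/(log₁₀[5.31e-06 + 3.15e-05])² = 0.25/(-4.435)² = 0.01271.
Total minor-loss coefficient ΣK = 2·0.83 + 1·0.35 + 3·0.43 = 3.3.
ΔP = [f·L/D + ΣK]·(ρV²/2) = [0.01271·724/0.0713 + 3.3]·(988·7.97²/2) = [129.1 + 3.3]·3.138e+04 = 4.154e+06 Pa.
ΔP = 4.154e+06 Pa = 4150 kPa.

ΔP ≈ 4150 kPa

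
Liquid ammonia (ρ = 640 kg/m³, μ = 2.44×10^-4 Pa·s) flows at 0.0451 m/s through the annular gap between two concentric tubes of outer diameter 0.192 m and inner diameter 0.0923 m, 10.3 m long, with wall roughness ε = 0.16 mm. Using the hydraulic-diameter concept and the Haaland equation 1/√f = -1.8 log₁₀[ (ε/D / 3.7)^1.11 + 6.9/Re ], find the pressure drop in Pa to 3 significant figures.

Hydraulic diameter D_h = 4A/P = D_o - D_i = 0.192 - 0.0923 = 0.0997 m.
Re = ρVD_h/μ = 640·0.0451·0.0997/0.000244 = 1.179e+04.
ε/D_h = 0.00016/0.0997 = 0.0016; Haaland gives 1/√f = -1.8 log₁₀[0.000185+0.000585] = 5.604, so f = 0.03184.
ΔP = f(L/D_h)(ρV²/2) = 0.03184·10.3/0.0997·0.6509 = 2.141 Pa.

ΔP ≈ 2.14 Pa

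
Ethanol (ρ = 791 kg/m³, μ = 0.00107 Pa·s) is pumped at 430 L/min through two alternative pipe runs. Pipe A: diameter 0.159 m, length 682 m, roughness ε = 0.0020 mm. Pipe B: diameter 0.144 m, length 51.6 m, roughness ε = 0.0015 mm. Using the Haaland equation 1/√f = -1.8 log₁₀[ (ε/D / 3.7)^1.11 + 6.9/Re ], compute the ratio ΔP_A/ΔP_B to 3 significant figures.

Pipe A: V = Q/A = 0.007167/0.01986 = 0.3609 m/s; Re = 4.243e+04; ε/D = 1.26e-05; Haaland → f = 0.02153; ΔP_A = f(L/D)(ρV²/2) = 4757 Pa.
Pipe B: V = Q/A = 0.007167/0.01629 = 0.4401 m/s; Re = 4.684e+04; ε/D = 1.04e-05; Haaland → f = 0.02104; ΔP_B = f(L/D)(ρV²/2) = 577.5 Pa.
ΔP_A/ΔP_B = 4757/577.5 = 8.24.

ΔP_A/ΔP_B ≈ 8.24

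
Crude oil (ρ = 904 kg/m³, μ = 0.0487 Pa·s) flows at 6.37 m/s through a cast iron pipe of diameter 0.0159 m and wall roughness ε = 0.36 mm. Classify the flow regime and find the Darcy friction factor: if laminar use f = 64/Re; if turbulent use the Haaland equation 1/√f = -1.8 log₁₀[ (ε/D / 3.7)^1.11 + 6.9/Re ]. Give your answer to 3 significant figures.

f ≈ 0.0340

Re = ρVD/μ = 904·6.37·0.0159/0.0487 = 1880.
Re < 2300 → laminar, so f = 64/Re = 0.03404 (roughness is irrelevant in laminar flow).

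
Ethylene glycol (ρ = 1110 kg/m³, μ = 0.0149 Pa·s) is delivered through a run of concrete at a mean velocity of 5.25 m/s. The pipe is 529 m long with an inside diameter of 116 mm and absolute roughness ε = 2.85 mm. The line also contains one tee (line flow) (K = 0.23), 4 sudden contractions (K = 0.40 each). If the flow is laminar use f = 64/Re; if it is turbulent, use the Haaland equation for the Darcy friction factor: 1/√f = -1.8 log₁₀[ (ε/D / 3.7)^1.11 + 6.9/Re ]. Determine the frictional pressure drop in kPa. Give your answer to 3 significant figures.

ΔP ≈ 3760 kPa

Reynolds number Re = ρVD/μ = 1110 · 5.25 · 0.116 / 0.0149 = 4.537e+04.
Re > 4000 → turbulent. Relative roughness ε/D = 0.00285/0.116 = 0.0246. Haaland: 1/√f = -1.8 log₁₀[(0.0246/3.7)^1.11 + 6.9/4.537e+04] = -1.8 log₁₀[0.00382 + 0.000152] = 4.321, so f = 0.05356.
Total minor-loss coefficient ΣK = 1·0.23 + 4·0.4 = 1.83.
ΔP = [f·L/D + ΣK]·(ρV²/2) = [0.05356·529/0.116 + 1.83]·(1110·5.25²/2) = [244.3 + 1.83]·1.53e+04 = 3.765e+06 Pa.
ΔP = 3.765e+06 Pa = 3760 kPa.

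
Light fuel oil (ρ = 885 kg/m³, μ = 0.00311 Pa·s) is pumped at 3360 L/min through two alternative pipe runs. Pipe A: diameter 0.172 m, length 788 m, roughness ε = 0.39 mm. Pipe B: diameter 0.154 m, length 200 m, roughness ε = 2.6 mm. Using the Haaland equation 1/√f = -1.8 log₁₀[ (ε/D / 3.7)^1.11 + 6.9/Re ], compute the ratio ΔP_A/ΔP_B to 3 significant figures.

ΔP_A/ΔP_B ≈ 1.25

Pipe A: V = Q/A = 0.056/0.02324 = 2.41 m/s; Re = 1.18e+05; ε/D = 0.00227; Haaland → f = 0.02547; ΔP_A = f(L/D)(ρV²/2) = 2.999e+05 Pa.
Pipe B: V = Q/A = 0.056/0.01863 = 3.006 m/s; Re = 1.318e+05; ε/D = 0.0169; Haaland → f = 0.04604; ΔP_B = f(L/D)(ρV²/2) = 2.391e+05 Pa.
ΔP_A/ΔP_B = 2.999e+05/2.391e+05 = 1.25.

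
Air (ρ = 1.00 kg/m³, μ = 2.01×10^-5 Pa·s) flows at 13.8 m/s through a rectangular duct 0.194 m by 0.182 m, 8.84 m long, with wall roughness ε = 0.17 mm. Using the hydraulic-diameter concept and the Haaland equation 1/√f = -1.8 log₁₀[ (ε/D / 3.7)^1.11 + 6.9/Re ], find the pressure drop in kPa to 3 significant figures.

Hydraulic diameter D_h = 4A/P = 4·(0.194·0.182)/(2·(0.194+0.182)) = 0.1412/0.752 = 0.1878 m.
Re = ρVD_h/μ = 1·13.8·0.1878/2.01e-05 = 1.289e+05.
ε/D_h = 0.00017/0.1878 = 0.000905; Haaland gives 1/√f = -1.8 log₁₀[9.8e-05+5.35e-05] = 6.875, so f = 0.02116.
ΔP = f(L/D_h)(ρV²/2) = 0.02116·8.84/0.1878·95.22 = 94.82 Pa.
ΔP = 0.0948 kPa.

ΔP ≈ 0.0948 kPa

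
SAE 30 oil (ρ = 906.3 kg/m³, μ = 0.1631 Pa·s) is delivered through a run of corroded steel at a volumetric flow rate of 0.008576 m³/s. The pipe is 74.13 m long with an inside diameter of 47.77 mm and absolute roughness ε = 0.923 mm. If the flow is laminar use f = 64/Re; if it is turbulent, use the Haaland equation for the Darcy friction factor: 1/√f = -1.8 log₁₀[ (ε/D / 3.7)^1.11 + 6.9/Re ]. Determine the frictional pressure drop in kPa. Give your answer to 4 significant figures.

ΔP ≈ 811.3 kPa

Cross-sectional area A = πD²/4 = π(0.04777)²/4 = 0.001792 m²; mean velocity V = Q/A = 0.008576/0.001792 = 4.785 m/s.
Reynolds number Re = ρVD/μ = 906.3 · 4.785 · 0.04777 / 0.163 = 1270.
Re < 2300 → laminar flow, so f = 64/Re = 64/1270 = 0.05039 (the turbulent correlation is not needed).
Darcy-Weisbach: ΔP = f(L/D)(ρV²/2) = 0.05039·(74.13/0.04777)·(906.3·4.785²/2) = 0.05039·1552·1.038e+04 = 8.113e+05 Pa.
ΔP = 8.113e+05 Pa = 811.3 kPa.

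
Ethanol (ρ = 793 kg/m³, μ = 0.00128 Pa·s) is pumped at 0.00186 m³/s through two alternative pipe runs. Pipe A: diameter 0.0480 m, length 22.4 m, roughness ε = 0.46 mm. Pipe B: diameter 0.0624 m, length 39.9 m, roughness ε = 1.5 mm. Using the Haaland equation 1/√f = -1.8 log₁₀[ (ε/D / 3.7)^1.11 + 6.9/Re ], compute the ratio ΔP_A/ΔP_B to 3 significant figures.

Pipe A: V = Q/A = 0.00186/0.00181 = 1.028 m/s; Re = 3.057e+04; ε/D = 0.00958; Haaland → f = 0.03926; ΔP_A = f(L/D)(ρV²/2) = 7675 Pa.
Pipe B: V = Q/A = 0.00186/0.003058 = 0.6082 m/s; Re = 2.351e+04; ε/D = 0.024; Haaland → f = 0.05381; ΔP_B = f(L/D)(ρV²/2) = 5046 Pa.
ΔP_A/ΔP_B = 7675/5046 = 1.52.

ΔP_A/ΔP_B ≈ 1.52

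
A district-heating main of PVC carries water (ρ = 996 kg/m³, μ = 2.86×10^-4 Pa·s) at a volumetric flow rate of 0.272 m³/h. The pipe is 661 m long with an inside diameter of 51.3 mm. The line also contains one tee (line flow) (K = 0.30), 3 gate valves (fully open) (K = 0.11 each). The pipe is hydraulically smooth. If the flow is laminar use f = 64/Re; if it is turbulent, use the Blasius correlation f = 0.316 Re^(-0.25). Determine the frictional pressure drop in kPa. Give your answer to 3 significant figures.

Q = 0.272 m³/h = 0.272/3600 = 7.556e-05 m³/s.
Cross-sectional area A = πD²/4 = π(0.0513)²/4 = 0.002067 m²; mean velocity V = Q/A = 7.556e-05/0.002067 = 0.03655 m/s.
Reynolds number Re = ρVD/μ = 996 · 0.03655 · 0.0513 / 0.000286 = 6531.
Re > 4000 → turbulent. Smooth-pipe (Blasius): f = 0.316 Re^(-0.25) = 0.316/(6531)^0.25 = 0.03515.
Total minor-loss coefficient ΣK = 1·0.3 + 3·0.11 = 0.63.
ΔP = [f·L/D + ΣK]·(ρV²/2) = [0.03515·661/0.0513 + 0.63]·(996·0.03655²/2) = [452.9 + 0.63]·0.6654 = 301.8 Pa.
ΔP = 301.8 Pa = 0.302 kPa.

ΔP ≈ 0.302 kPa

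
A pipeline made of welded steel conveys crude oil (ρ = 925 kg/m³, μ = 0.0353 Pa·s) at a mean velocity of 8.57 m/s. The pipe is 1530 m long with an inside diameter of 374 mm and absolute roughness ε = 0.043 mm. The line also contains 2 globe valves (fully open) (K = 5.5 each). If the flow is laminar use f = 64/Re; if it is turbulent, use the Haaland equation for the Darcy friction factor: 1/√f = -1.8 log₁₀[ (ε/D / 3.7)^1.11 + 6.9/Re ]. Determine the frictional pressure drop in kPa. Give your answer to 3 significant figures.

ΔP ≈ 3010 kPa

Reynolds number Re = ρVD/μ = 925 · 8.57 · 0.374 / 0.0353 = 8.399e+04.
Re > 4000 → turbulent. Relative roughness ε/D = 4.3e-05/0.374 = 0.000115. Haaland: 1/√f = -1.8 log₁₀[(0.000115/3.7)^1.11 + 6.9/8.399e+04] = -1.8 log₁₀[9.92e-06 + 8.22e-05] = 7.265, so f = 0.01895.
Total minor-loss coefficient ΣK = 2·5.5 = 11.
ΔP = [f·L/D + ΣK]·(ρV²/2) = [0.01895·1530/0.374 + 11]·(925·8.57²/2) = [77.52 + 11]·3.397e+04 = 3.007e+06 Pa.
ΔP = 3.007e+06 Pa = 3010 kPa.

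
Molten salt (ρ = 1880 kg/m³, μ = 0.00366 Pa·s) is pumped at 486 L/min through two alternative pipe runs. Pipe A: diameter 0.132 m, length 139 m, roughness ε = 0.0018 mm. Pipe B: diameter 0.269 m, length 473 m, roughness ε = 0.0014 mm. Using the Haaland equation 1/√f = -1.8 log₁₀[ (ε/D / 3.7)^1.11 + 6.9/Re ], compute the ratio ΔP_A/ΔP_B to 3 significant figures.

Pipe A: V = Q/A = 0.0081/0.01368 = 0.5919 m/s; Re = 4.013e+04; ε/D = 1.36e-05; Haaland → f = 0.0218; ΔP_A = f(L/D)(ρV²/2) = 7562 Pa.
Pipe B: V = Q/A = 0.0081/0.05683 = 0.1425 m/s; Re = 1.969e+04; ε/D = 5.2e-06; Haaland → f = 0.02585; ΔP_B = f(L/D)(ρV²/2) = 868.1 Pa.
ΔP_A/ΔP_B = 7562/868.1 = 8.71.

ΔP_A/ΔP_B ≈ 8.71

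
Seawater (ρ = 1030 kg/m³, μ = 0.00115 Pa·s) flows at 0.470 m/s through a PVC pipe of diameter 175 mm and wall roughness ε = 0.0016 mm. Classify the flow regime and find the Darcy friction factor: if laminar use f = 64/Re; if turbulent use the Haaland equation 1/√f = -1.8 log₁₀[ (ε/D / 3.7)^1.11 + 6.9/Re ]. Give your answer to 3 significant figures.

Re = ρVD/μ = 1030·0.47·0.175/0.00115 = 7.367e+04.
Re > 4000 → turbulent. ε/D = 1.6e-06/0.175 = 9.14e-06; Haaland: 1/√f = -1.8 log₁₀[5.97e-07 + 9.37e-05] = 7.246, so f = 0.01904.

f ≈ 0.0190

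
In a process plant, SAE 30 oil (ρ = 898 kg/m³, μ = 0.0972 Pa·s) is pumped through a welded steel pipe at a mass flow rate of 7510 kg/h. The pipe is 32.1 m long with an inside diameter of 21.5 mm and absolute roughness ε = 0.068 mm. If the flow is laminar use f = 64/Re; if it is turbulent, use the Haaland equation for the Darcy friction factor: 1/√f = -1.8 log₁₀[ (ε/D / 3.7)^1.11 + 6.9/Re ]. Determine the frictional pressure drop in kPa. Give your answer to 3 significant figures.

ṁ = 7510 kg/h = 7510/3600 = 2.086 kg/s.
A = πD²/4 = π(0.0215)²/4 = 0.0003631 m²; mean velocity V = ṁ/(ρA) = 2.086/(898 · 0.0003631) = 6.399 m/s.
Reynolds number Re = ρVD/μ = 898 · 6.399 · 0.0215 / 0.0972 = 1271.
Re < 2300 → laminar flow, so f = 64/Re = 64/1271 = 0.05035 (the turbulent correlation is not needed).
Darcy-Weisbach: ΔP = f(L/D)(ρV²/2) = 0.05035·(32.1/0.0215)·(898·6.399²/2) = 0.05035·1493·1.838e+04 = 1.382e+06 Pa.
ΔP = 1.382e+06 Pa = 1380 kPa.

ΔP ≈ 1380 kPa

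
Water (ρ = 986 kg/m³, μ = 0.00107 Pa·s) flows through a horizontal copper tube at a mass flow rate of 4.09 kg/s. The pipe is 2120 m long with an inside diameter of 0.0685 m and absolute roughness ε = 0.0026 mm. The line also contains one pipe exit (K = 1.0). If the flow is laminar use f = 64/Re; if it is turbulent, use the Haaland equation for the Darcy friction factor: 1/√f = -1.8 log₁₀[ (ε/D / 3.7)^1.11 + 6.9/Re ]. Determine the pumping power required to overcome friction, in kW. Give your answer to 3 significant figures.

A = πD²/4 = π(0.0685)²/4 = 0.003685 m²; mean velocity V = ṁ/(ρA) = 4.09/(986 · 0.003685) = 1.126 m/s.
Reynolds number Re = ρVD/μ = 986 · 1.126 · 0.0685 / 0.00107 = 7.105e+04.
Re > 4000 → turbulent. Relative roughness ε/D = 2.6e-06/0.0685 = 3.8e-05. Haaland: 1/√f = -1.8 log₁₀[(3.8e-05/3.7)^1.11 + 6.9/7.105e+04] = -1.8 log₁₀[2.9e-06 + 9.71e-05] = 7.2, so f = 0.01929.
Total minor-loss coefficient ΣK = 1·1 = 1.
ΔP = [f·L/D + ΣK]·(ρV²/2) = [0.01929·2120/0.0685 + 1]·(986·1.126²/2) = [597 + 1]·624.6 = 3.735e+05 Pa.
Q = ṁ/ρ = 4.09/986 = 0.004148 m³/s.
Pumping power P = QΔP = 0.004148·3.735e+05 = 1549 W = 1.55 kW.

P ≈ 1.55 kW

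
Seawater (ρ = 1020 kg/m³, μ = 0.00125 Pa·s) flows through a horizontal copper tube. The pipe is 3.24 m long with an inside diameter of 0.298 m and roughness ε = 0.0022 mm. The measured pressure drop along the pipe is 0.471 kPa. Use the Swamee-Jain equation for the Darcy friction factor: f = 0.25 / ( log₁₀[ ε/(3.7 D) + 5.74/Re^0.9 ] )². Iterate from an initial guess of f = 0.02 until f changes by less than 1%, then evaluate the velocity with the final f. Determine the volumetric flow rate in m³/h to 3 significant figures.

Rearranging Darcy-Weisbach: V = √(2·ΔP·D/(f·L·ρ)). With ε/D = 2.2e-06/0.298 = 7.38e-06, iterate starting from f = 0.02:
  f = 0.02 → V = √(2·471·0.298/(0.02·3.24·1020)) = 2.061 m/s; Re = ρVD/μ = 5.011e+05; f → 0.0132
  f = 0.0132 → V = 2.536 m/s; Re = 6.167e+05; f → 0.01275
  f = 0.01275 → V = 2.581 m/s; Re = 6.277e+05; f → 0.01271
Converged (Δf/f < 1%). With the final f = 0.01271: V = √(2·471·0.298/(0.01271·3.24·1020)) = 2.585 m/s.
Q = V·A = 2.585·(π/4·0.298²) = 0.1803 m³/s = 649 m³/h.

Q ≈ 649 m³/h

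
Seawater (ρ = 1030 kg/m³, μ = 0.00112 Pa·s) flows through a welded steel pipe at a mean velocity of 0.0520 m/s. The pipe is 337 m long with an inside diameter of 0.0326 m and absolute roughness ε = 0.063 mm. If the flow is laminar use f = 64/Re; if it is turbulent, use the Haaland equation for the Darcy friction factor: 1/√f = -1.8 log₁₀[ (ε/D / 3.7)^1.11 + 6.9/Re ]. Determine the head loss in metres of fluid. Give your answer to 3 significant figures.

Reynolds number Re = ρVD/μ = 1030 · 0.052 · 0.0326 / 0.00112 = 1559.
Re < 2300 → laminar flow, so f = 64/Re = 64/1559 = 0.04105 (the turbulent correlation is not needed).
Darcy-Weisbach: ΔP = f(L/D)(ρV²/2) = 0.04105·(337/0.0326)·(1030·0.052²/2) = 0.04105·1.034e+04·1.393 = 591 Pa.
Head loss h_f = ΔP/(ρg) = 591/(1030·9.81) = 0.0585 m.

h_f ≈ 0.0585 m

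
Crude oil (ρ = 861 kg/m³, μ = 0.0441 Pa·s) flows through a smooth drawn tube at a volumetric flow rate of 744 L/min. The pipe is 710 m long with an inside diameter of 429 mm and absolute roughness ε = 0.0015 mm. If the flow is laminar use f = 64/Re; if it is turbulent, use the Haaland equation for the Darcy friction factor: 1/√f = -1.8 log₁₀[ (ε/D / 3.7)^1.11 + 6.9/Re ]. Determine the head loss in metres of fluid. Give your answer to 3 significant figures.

Q = 744 L/min = 744/60000 = 0.0124 m³/s.
Cross-sectional area A = πD²/4 = π(0.429)²/4 = 0.1445 m²; mean velocity V = Q/A = 0.0124/0.1445 = 0.08579 m/s.
Reynolds number Re = ρVD/μ = 861 · 0.08579 · 0.429 / 0.0441 = 718.5.
Re < 2300 → laminar flow, so f = 64/Re = 64/718.5 = 0.08907 (the turbulent correlation is not needed).
Darcy-Weisbach: ΔP = f(L/D)(ρV²/2) = 0.08907·(710/0.429)·(861·0.08579²/2) = 0.08907·1655·3.168 = 467 Pa.
Head loss h_f = ΔP/(ρg) = 467/(861·9.81) = 0.0553 m.

h_f ≈ 0.0553 m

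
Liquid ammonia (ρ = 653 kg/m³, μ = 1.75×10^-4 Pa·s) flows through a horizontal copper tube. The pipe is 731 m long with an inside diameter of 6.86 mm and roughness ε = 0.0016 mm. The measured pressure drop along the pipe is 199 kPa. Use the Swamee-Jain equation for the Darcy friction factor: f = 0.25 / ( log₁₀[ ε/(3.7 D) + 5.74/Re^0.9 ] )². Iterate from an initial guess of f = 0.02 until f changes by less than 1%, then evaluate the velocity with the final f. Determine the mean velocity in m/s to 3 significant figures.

Rearranging Darcy-Weisbach: V = √(2·ΔP·D/(f·L·ρ)). With ε/D = 1.6e-06/0.00686 = 0.000233, iterate starting from f = 0.02:
  f = 0.02 → V = √(2·1.99e+05·0.00686/(0.02·731·653)) = 0.5348 m/s; Re = ρVD/μ = 1.369e+04; f → 0.02894
  f = 0.02894 → V = 0.4446 m/s; Re = 1.138e+04; f → 0.03033
  f = 0.03033 → V = 0.4342 m/s; Re = 1.112e+04; f → 0.03052
Converged (Δf/f < 1%). With the final f = 0.03052: V = √(2·1.99e+05·0.00686/(0.03052·731·653)) = 0.4329 m/s.

V ≈ 0.433 m/s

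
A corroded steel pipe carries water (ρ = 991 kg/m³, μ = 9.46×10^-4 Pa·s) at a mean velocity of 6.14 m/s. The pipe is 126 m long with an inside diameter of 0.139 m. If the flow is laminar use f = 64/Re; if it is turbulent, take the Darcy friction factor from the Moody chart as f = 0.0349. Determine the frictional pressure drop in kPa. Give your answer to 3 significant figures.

ΔP ≈ 591 kPa

Reynolds number Re = ρVD/μ = 991 · 6.14 · 0.139 / 0.000946 = 8.941e+05.
Re > 4000 → turbulent; use the Moody-chart value f = 0.0349.
Darcy-Weisbach: ΔP = f(L/D)(ρV²/2) = 0.0349·(126/0.139)·(991·6.14²/2) = 0.0349·906.5·1.868e+04 = 5.91e+05 Pa.
ΔP = 5.91e+05 Pa = 591 kPa.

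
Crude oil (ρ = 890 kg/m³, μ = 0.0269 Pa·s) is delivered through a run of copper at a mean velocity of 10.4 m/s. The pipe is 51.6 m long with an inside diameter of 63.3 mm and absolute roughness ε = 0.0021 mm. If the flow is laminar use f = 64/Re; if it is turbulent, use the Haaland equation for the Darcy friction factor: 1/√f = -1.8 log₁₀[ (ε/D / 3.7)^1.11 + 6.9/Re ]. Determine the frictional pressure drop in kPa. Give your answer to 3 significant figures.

Reynolds number Re = ρVD/μ = 890 · 10.4 · 0.0633 / 0.0269 = 2.178e+04.
Re > 4000 → turbulent. Relative roughness ε/D = 2.1e-06/0.0633 = 3.32e-05. Haaland: 1/√f = -1.8 log₁₀[(3.32e-05/3.7)^1.11 + 6.9/2.178e+04] = -1.8 log₁₀[2.5e-06 + 0.000317] = 6.292, so f = 0.02526.
Darcy-Weisbach: ΔP = f(L/D)(ρV²/2) = 0.02526·(51.6/0.0633)·(890·10.4²/2) = 0.02526·815.2·4.813e+04 = 9.909e+05 Pa.
ΔP = 9.909e+05 Pa = 991 kPa.

ΔP ≈ 991 kPa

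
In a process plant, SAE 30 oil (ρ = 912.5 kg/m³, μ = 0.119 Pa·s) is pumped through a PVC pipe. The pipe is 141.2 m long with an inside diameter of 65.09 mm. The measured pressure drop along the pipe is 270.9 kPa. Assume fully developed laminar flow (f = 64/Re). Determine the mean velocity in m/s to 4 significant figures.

For laminar flow, f = 64/Re with Re = ρVD/μ, so Darcy-Weisbach reduces to ΔP = 32μLV/D². Solving for V: V = ΔP·D²/(32μL) = 2.709e+05·(0.06509)²/(32·0.119·141.2) = 2.135 m/s.
Check: Re = ρVD/μ = 912.5·2.135·0.06509/0.119 = 1065 < 2300, so the laminar assumption holds.

V ≈ 2.135 m/s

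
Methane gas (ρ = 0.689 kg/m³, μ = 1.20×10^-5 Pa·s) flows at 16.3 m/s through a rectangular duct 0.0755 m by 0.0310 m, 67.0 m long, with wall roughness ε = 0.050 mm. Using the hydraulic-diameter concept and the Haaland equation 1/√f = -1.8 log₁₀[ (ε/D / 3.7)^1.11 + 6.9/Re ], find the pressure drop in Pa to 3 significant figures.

ΔP ≈ 3450 Pa

Hydraulic diameter D_h = 4A/P = 4·(0.0755·0.031)/(2·(0.0755+0.031)) = 0.009362/0.213 = 0.04395 m.
Re = ρVD_h/μ = 0.689·16.3·0.04395/1.2e-05 = 4.114e+04.
ε/D_h = 5e-05/0.04395 = 0.00114; Haaland gives 1/√f = -1.8 log₁₀[0.000126+0.000168] = 6.357, so f = 0.02475.
ΔP = f(L/D_h)(ρV²/2) = 0.02475·67/0.04395·91.53 = 3453 Pa.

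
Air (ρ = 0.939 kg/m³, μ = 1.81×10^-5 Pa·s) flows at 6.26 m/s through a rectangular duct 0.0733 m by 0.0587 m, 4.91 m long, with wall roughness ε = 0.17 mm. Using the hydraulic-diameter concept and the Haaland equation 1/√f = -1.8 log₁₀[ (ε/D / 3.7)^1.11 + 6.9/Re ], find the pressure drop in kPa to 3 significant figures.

Hydraulic diameter D_h = 4A/P = 4·(0.0733·0.0587)/(2·(0.0733+0.0587)) = 0.01721/0.264 = 0.06519 m.
Re = ρVD_h/μ = 0.939·6.26·0.06519/1.81e-05 = 2.117e+04.
ε/D_h = 0.00017/0.06519 = 0.00261; Haaland gives 1/√f = -1.8 log₁₀[0.000317+0.000326] = 5.745, so f = 0.0303.
ΔP = f(L/D_h)(ρV²/2) = 0.0303·4.91/0.06519·18.4 = 41.98 Pa.
ΔP = 0.0420 kPa.

ΔP ≈ 0.0420 kPa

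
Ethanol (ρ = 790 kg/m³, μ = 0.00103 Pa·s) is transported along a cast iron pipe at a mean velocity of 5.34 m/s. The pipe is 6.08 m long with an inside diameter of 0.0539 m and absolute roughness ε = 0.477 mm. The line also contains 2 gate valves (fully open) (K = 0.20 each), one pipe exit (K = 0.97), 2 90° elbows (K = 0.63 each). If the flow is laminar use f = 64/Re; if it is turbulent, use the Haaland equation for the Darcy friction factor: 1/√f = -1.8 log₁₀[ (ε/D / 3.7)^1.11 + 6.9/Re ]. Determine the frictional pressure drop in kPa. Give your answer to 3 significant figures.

ΔP ≈ 76.3 kPa

Reynolds number Re = ρVD/μ = 790 · 5.34 · 0.0539 / 0.00103 = 2.208e+05.
Re > 4000 → turbulent. Relative roughness ε/D = 0.000477/0.0539 = 0.00885. Haaland: 1/√f = -1.8 log₁₀[(0.00885/3.7)^1.11 + 6.9/2.208e+05] = -1.8 log₁₀[0.00123 + 3.13e-05] = 5.218, so f = 0.03673.
Total minor-loss coefficient ΣK = 2·0.2 + 1·0.97 + 2·0.63 = 2.63.
ΔP = [f·L/D + ΣK]·(ρV²/2) = [0.03673·6.08/0.0539 + 2.63]·(790·5.34²/2) = [4.143 + 2.63]·1.126e+04 = 7.629e+04 Pa.
ΔP = 7.629e+04 Pa = 76.3 kPa.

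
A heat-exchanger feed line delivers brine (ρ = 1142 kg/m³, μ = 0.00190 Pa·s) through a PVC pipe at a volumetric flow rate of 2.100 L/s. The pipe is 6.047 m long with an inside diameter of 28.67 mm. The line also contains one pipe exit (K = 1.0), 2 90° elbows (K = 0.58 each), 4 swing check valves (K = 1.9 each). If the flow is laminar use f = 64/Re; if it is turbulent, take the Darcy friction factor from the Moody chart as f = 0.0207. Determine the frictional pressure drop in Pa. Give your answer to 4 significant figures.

ΔP ≈ 85350 Pa

Q = 2.100 L/s = 2.100/1000 = 0.0021 m³/s.
Cross-sectional area A = πD²/4 = π(0.02867)²/4 = 0.0006456 m²; mean velocity V = Q/A = 0.0021/0.0006456 = 3.253 m/s.
Reynolds number Re = ρVD/μ = 1142 · 3.253 · 0.02867 / 0.0019 = 5.605e+04.
Re > 4000 → turbulent; use the Moody-chart value f = 0.0207.
Total minor-loss coefficient ΣK = 1·1 + 2·0.58 + 4·1.9 = 9.76.
ΔP = [f·L/D + ΣK]·(ρV²/2) = [0.0207·6.047/0.02867 + 9.76]·(1142·3.253²/2) = [4.366 + 9.76]·6042 = 8.535e+04 Pa.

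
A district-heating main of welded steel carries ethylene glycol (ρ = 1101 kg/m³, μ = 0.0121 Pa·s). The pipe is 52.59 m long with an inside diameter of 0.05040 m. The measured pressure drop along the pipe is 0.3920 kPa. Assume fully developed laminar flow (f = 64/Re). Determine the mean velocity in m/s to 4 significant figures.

V ≈ 0.04890 m/s

For laminar flow, f = 64/Re with Re = ρVD/μ, so Darcy-Weisbach reduces to ΔP = 32μLV/D². Solving for V: V = ΔP·D²/(32μL) = 392·(0.0504)²/(32·0.0121·52.59) = 0.0489 m/s.
Check: Re = ρVD/μ = 1101·0.0489·0.0504/0.0121 = 224.3 < 2300, so the laminar assumption holds.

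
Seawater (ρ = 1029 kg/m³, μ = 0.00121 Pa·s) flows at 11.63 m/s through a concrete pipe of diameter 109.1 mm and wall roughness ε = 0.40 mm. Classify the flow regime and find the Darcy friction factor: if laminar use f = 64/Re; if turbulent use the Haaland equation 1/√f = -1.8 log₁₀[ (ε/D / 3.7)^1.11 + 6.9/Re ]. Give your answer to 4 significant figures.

f ≈ 0.02786

Re = ρVD/μ = 1029·11.63·0.1091/0.00121 = 1.079e+06.
Re > 4000 → turbulent. ε/D = 0.0004/0.1091 = 0.00367; Haaland: 1/√f = -1.8 log₁₀[0.000463 + 6.39e-06] = 5.991, so f = 0.02786.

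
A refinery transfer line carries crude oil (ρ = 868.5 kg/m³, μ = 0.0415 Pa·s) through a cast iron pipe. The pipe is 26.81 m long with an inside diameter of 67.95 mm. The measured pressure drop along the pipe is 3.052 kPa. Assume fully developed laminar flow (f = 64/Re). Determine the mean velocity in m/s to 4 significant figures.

For laminar flow, f = 64/Re with Re = ρVD/μ, so Darcy-Weisbach reduces to ΔP = 32μLV/D². Solving for V: V = ΔP·D²/(32μL) = 3052·(0.06795)²/(32·0.0415·26.81) = 0.3958 m/s.
Check: Re = ρVD/μ = 868.5·0.3958·0.06795/0.0415 = 562.8 < 2300, so the laminar assumption holds.

V ≈ 0.3958 m/s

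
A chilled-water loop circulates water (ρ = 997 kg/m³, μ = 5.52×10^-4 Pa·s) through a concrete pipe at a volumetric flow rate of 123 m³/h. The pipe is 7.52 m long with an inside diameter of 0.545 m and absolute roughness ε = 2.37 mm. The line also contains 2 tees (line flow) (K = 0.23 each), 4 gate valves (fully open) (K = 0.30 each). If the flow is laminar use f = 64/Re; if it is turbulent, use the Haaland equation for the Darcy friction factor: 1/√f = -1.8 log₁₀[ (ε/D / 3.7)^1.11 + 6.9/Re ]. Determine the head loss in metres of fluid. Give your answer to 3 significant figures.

h_f ≈ 0.00226 m

Q = 123 m³/h = 123/3600 = 0.03417 m³/s.
Cross-sectional area A = πD²/4 = π(0.545)²/4 = 0.2333 m²; mean velocity V = Q/A = 0.03417/0.2333 = 0.1465 m/s.
Reynolds number Re = ρVD/μ = 997 · 0.1465 · 0.545 / 0.000552 = 1.442e+05.
Re > 4000 → turbulent. Relative roughness ε/D = 0.00237/0.545 = 0.00435. Haaland: 1/√f = -1.8 log₁₀[(0.00435/3.7)^1.11 + 6.9/1.442e+05] = -1.8 log₁₀[0.00056 + 4.79e-05] = 5.79, so f = 0.02983.
Total minor-loss coefficient ΣK = 2·0.23 + 4·0.3 = 1.66.
ΔP = [f·L/D + ΣK]·(ρV²/2) = [0.02983·7.52/0.545 + 1.66]·(997·0.1465²/2) = [0.4116 + 1.66]·10.69 = 22.15 Pa.
Head loss h_f = ΔP/(ρg) = 22.15/(997·9.81) = 0.00226 m.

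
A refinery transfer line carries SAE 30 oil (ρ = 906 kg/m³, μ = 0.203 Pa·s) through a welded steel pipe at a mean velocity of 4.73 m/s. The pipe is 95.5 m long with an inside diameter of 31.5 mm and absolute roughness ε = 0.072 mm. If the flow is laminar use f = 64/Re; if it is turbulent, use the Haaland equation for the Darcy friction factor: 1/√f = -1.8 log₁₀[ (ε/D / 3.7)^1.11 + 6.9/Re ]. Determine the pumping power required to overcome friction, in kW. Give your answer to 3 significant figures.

Reynolds number Re = ρVD/μ = 906 · 4.73 · 0.0315 / 0.203 = 665.
Re < 2300 → laminar flow, so f = 64/Re = 64/665 = 0.09624 (the turbulent correlation is not needed).
Darcy-Weisbach: ΔP = f(L/D)(ρV²/2) = 0.09624·(95.5/0.0315)·(906·4.73²/2) = 0.09624·3032·1.013e+04 = 2.957e+06 Pa.
Q = V·A = 4.73·0.0007793 = 0.003686 m³/s.
Pumping power P = QΔP = 0.003686·2.957e+06 = 10900 W = 10.9 kW.

P ≈ 10.9 kW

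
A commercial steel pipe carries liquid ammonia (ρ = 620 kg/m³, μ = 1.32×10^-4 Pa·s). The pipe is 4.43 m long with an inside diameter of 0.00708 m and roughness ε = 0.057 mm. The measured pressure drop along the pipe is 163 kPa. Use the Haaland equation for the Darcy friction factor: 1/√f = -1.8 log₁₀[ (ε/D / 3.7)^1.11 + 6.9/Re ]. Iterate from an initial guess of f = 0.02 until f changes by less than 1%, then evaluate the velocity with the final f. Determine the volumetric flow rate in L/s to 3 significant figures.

Rearranging Darcy-Weisbach: V = √(2·ΔP·D/(f·L·ρ)). With ε/D = 5.7e-05/0.00708 = 0.00805, iterate starting from f = 0.02:
  f = 0.02 → V = √(2·1.63e+05·0.00708/(0.02·4.43·620)) = 6.482 m/s; Re = ρVD/μ = 2.156e+05; f → 0.03564
  f = 0.03564 → V = 4.856 m/s; Re = 1.615e+05; f → 0.03574
Converged (Δf/f < 1%). With the final f = 0.03574: V = √(2·1.63e+05·0.00708/(0.03574·4.43·620)) = 4.849 m/s.
Q = V·A = 4.849·(π/4·0.00708²) = 0.0001909 m³/s = 0.191 L/s.

Q ≈ 0.191 L/s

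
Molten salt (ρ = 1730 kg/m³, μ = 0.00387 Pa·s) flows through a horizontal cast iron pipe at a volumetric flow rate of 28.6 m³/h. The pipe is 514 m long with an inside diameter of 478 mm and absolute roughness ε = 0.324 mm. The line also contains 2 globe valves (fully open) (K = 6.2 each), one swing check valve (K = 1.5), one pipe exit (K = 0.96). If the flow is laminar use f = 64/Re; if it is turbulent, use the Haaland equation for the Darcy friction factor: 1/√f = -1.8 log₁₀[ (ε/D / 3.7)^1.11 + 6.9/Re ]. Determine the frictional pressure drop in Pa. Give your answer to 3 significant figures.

ΔP ≈ 83.9 Pa

Q = 28.6 m³/h = 28.6/3600 = 0.007944 m³/s.
Cross-sectional area A = πD²/4 = π(0.478)²/4 = 0.1795 m²; mean velocity V = Q/A = 0.007944/0.1795 = 0.04427 m/s.
Reynolds number Re = ρVD/μ = 1730 · 0.04427 · 0.478 / 0.00387 = 9460.
Re > 4000 → turbulent. Relative roughness ε/D = 0.000324/0.478 = 0.000678. Haaland: 1/√f = -1.8 log₁₀[(0.000678/3.7)^1.11 + 6.9/9460] = -1.8 log₁₀[7.11e-05 + 0.000729] = 5.574, so f = 0.03219.
Total minor-loss coefficient ΣK = 2·6.2 + 1·1.5 + 1·0.96 = 14.9.
ΔP = [f·L/D + ΣK]·(ρV²/2) = [0.03219·514/0.478 + 14.9]·(1730·0.04427²/2) = [34.61 + 14.9]·1.695 = 83.87 Pa.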